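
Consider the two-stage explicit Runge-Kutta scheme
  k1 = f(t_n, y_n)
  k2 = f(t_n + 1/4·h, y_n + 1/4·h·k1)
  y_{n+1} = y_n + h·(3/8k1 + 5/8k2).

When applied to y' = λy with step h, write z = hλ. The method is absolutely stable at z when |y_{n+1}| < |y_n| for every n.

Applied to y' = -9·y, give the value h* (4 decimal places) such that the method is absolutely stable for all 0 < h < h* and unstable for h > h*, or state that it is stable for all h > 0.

(-6.4000,0); λ=-9 ⇒ h* = (32/5)/9 = 0.7111.

Set f=λy, z=hλ:
  k1=λy_n ⇒ h·k1=z·y_n;  k2=λ(1+1/4z)y_n ⇒ h·k2=z(1+1/4z)y_n
  y_{n+1}/y_n = 1 + 3/8z + 5/8z(1+1/4z) = 1 + z + 5/32z²
  Hence R(z) = 1 + z + 5/32z².

Solve |R(x)|<1 on ℝ⁻.
x=-0.82: |R|=0.2851
R=1: x+5/32x²=0 ⇒ x=−32/5=-6.4000; min R=1−1/(4·5/32)=-0.6000>−1
Confirm numerically:
  x=-4.557: |R|=0.31227 <1
  x=-4.319: |R|=0.40435 <1
  x=-2.761: |R|=0.56989 <1
  x=-6.930: |R|=1.57389 >1
  x=-6.438: |R|=1.03823 >1
So |R|<1 on (-6.4000, 0).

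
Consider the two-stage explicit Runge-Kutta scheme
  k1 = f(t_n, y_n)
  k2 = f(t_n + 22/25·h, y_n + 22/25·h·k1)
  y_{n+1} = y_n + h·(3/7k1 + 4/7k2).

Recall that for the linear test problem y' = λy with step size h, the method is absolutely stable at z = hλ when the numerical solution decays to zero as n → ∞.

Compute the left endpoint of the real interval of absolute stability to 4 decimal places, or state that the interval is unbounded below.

z* = -1.9886.

Set f=λy, z=hλ:
  k1=λy_n ⇒ h·k1=z·y_n;  k2=λ(1+22/25z)y_n ⇒ h·k2=z(1+22/25z)y_n
  y_{n+1}/y_n = 1 + 3/7z + 4/7z(1+22/25z) = 1 + z + 88/175z²
  so R(z) = 1 + z + 88/175z².

Solve |R(x)|<1 on ℝ⁻.
x=-0.92: |R|=0.5056
R=1: x+88/175x²=0 ⇒ x=−175/88=-1.9886; min R=1−1/(4·88/175)=0.5028>−1
Confirm numerically:
  x=-1.854: |R|=0.87448 <1
  x=-1.667: |R|=0.73038 <1
  x=-1.221: |R|=0.52868 <1
  x=-2.488: |R|=1.62476 >1
  x=-2.143: |R|=1.16635 >1
Stable set (-1.9886, 0).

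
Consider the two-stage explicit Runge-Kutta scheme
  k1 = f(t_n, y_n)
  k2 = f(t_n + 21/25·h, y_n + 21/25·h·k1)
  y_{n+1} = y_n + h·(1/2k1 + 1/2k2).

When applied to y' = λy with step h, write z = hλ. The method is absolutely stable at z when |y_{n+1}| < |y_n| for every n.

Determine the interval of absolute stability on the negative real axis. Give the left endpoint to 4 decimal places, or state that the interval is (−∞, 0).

Set f=λy, z=hλ:
  k1=λy_n ⇒ h·k1=z·y_n;  k2=λ(1+21/25z)y_n ⇒ h·k2=z(1+21/25z)y_n
  y_{n+1}/y_n = 1 + 1/2z + 1/2z(1+21/25z) = 1 + z + 21/50z²
  Hence R(z) = 1 + z + 21/50z².

Boundary: |R(x)|=1, x<0.
x=-1.59: |R|=0.4718
R=1: x+21/50x²=0 ⇒ x=−50/21=-2.3810; min R=1−1/(4·21/50)=0.4048>−1
Confirm numerically:
  x=-2.217: |R|=0.84734 <1
  x=-2.063: |R|=0.72451 <1
  x=-1.698: |R|=0.51295 <1
  x=-1.163: |R|=0.40508 <1
  x=-2.524: |R|=1.15164 >1
  x=-2.410: |R|=1.02940 >1
Interval (-2.3810, 0).

z∈(-2.3810,0).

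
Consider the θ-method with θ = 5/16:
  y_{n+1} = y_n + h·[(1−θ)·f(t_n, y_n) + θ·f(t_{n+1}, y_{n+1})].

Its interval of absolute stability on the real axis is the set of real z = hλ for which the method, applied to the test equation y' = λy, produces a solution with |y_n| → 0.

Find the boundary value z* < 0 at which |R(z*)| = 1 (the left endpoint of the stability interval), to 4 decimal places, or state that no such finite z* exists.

z* = -5.3333.

Test eqn y'=λy, z=hλ:
  y_{n+1} = y_n + z·[11/16·y_n + 5/16·y_{n+1}] ⇒ (1 − 5/16z)y_{n+1} = (1 + 11/16z)y_n
  so R(z) = (1 + 11/16z)/(1 − 5/16z).

Solve |R(x)|<1 on ℝ⁻.
x=-1.18: |R|=0.1379
R=−1: 1+11/16x = −1+5/16x ⇒ -3/8x=2 ⇒ x=2/(-3/8)=-5.3333
Confirm numerically:
  x=-3.940: |R|=0.76583 <1
  x=-2.795: |R|=0.49191 <1
  x=-2.181: |R|=0.29701 <1
  x=-5.720: |R|=1.05202 >1
  x=-5.634: |R|=1.04084 >1
  x=-5.440: |R|=1.01481 >1
Interval (-5.3333, 0).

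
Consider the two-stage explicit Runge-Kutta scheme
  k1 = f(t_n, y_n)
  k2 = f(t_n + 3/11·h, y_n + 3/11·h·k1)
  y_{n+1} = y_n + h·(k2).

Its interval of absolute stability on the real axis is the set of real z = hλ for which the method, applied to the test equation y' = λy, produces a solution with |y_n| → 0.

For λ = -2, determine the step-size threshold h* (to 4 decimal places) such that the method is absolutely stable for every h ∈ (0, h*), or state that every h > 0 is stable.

(-3.6667,0); λ=-2 ⇒ h* = (11/3)/2 = 1.8333.

With y'=λy (z=hλ):
  k1=λy_n ⇒ h·k1=z·y_n;  k2=λ(1+3/11z)y_n ⇒ h·k2=z(1+3/11z)y_n
  y_{n+1}/y_n = 1 + z(1+3/11z) = 1 + z + 3/11z²
  so R(z) = 1 + z + 3/11z².

Boundary: |R(x)|=1, x<0.
x=-0.55: |R|=0.5325
R=1: x+3/11x²=0 ⇒ x=−11/3=-3.6667; min R=1−1/(4·3/11)=0.0833>−1
Confirm numerically:
  x=-3.628: |R|=0.96174 <1
  x=-3.130: |R|=0.54188 <1
  x=-3.073: |R|=0.50245 <1
  x=-1.875: |R|=0.08381 <1
  x=-4.188: |R|=1.59546 >1
  x=-4.104: |R|=1.48950 >1
  x=-3.713: |R|=1.04692 >1
Stable set (-3.6667, 0).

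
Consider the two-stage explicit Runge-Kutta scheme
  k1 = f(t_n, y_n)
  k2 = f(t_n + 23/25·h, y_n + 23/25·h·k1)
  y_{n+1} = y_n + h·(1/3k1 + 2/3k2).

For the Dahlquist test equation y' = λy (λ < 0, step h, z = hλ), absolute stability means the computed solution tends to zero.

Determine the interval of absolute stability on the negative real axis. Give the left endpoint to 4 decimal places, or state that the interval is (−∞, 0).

(-1.6304, 0).

With y'=λy (z=hλ):
  k1=λy_n ⇒ h·k1=z·y_n;  k2=λ(1+23/25z)y_n ⇒ h·k2=z(1+23/25z)y_n
  y_{n+1}/y_n = 1 + 1/3z + 2/3z(1+23/25z) = 1 + z + 46/75z²
  R(z) = 1 + z + 46/75z².

Need |R(x)|<1, x<0.
x=-0.74: |R|=0.5959
R=1: x+46/75x²=0 ⇒ x=−75/46=-1.6304; min R=1−1/(4·46/75)=0.5924>−1
Confirm numerically:
  x=-1.018: |R|=0.61761 <1
  x=-1.008: |R|=0.61519 <1
  x=-0.845: |R|=0.59294 <1
  x=-2.205: |R|=1.77704 >1
  x=-1.996: |R|=1.44753 >1
  x=-1.873: |R|=1.27865 >1
Stable set (-1.6304, 0).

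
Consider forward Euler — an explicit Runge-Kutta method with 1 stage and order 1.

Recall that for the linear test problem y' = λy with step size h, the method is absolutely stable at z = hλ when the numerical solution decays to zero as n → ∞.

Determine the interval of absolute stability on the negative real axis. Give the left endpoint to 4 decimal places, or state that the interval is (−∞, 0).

(-2.0000, 0).

On y'=λy, z=hλ:
  order 1, 1-stage ⇒ R(z)=1+z
  (e.g. R(-0.62)=0.38000, |R|=0.38000)

Find x<0 with |R(x)|<1.
x=-0.62: |R|=0.3800
|R(-1.76)|=0.7600 |R(-1.33)|=0.3300 |R(-0.57)|=0.4300
Bisect:
  x_lo=-2.6791 |R|=1.6791  x_hi=-0.0854 |R|=0.9146
  mid=-1.38225 |R|=0.38225 →hi
  mid=-2.03066 |R|=1.03066 →lo
  mid=-1.70646 |R|=0.70646 →hi
  mid=-1.86856 |R|=0.86856 →hi
  mid=-1.94961 |R|=0.94961 →hi
  mid=-1.99014 |R|=0.99014 →hi
  mid=-2.01040 |R|=1.01040 →lo
  mid=-2.00027 |R|=1.00027 →lo
  mid=-1.99520 |R|=0.99520 →hi
  mid=-1.99774 |R|=0.99774 →hi
  ...
  [-2.00011,-1.99995] ⇒ x*=-2.0000
Interval (-2.0000, 0).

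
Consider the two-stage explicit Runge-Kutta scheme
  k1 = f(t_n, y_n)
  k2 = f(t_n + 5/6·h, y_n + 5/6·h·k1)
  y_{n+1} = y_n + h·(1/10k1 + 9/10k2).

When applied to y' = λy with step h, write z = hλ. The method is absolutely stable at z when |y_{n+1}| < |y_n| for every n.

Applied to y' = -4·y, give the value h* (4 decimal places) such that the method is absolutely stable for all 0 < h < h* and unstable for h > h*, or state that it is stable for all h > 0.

(-1.3333,0); λ=-4 ⇒ h* = (4/3)/4 = 0.3333.

Test eqn y'=λy, z=hλ:
  k1=λy_n ⇒ h·k1=z·y_n;  k2=λ(1+5/6z)y_n ⇒ h·k2=z(1+5/6z)y_n
  y_{n+1}/y_n = 1 + 1/10z + 9/10z(1+5/6z) = 1 + z + 3/4z²
  R(z) = 1 + z + 3/4z².

Solve |R(x)|<1 on ℝ⁻.
x=-0.52: |R|=0.6828
R=1: x+3/4x²=0 ⇒ x=−4/3=-1.3333; min R=1−1/(4·3/4)=0.6667>−1
Confirm numerically:
  x=-1.212: |R|=0.88971 <1
  x=-1.087: |R|=0.79918 <1
  x=-0.970: |R|=0.73568 <1
  x=-0.951: |R|=0.72730 <1
  x=-1.611: |R|=1.33549 >1
  x=-1.372: |R|=1.03979 >1
Interval (-1.3333, 0).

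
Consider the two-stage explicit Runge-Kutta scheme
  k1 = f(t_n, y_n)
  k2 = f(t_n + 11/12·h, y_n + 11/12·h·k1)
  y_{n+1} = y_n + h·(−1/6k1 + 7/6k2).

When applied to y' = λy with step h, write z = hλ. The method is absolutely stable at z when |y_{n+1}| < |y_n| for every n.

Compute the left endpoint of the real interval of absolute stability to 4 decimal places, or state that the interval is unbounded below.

On y'=λy, z=hλ:
  k1=λy_n ⇒ h·k1=z·y_n;  k2=λ(1+11/12z)y_n ⇒ h·k2=z(1+11/12z)y_n
  y_{n+1}/y_n = 1 − 1/6z + 7/6z(1+11/12z) = 1 + z + 77/72z²
  R(z) = 1 + z + 77/72z².

Solve |R(x)|<1 on ℝ⁻.
x=-0.75: |R|=0.8516
R=1: x+77/72x²=0 ⇒ x=−72/77=-0.9351; min R=1−1/(4·77/72)=0.7662>−1
Confirm numerically:
  x=-0.801: |R|=0.88516 <1
  x=-0.577: |R|=0.77905 <1
  x=-0.542: |R|=0.77216 <1
  x=-0.983: |R|=1.05039 >1
  x=-0.975: |R|=1.04164 >1
Stable set (-0.9351, 0).

z* = -0.9351.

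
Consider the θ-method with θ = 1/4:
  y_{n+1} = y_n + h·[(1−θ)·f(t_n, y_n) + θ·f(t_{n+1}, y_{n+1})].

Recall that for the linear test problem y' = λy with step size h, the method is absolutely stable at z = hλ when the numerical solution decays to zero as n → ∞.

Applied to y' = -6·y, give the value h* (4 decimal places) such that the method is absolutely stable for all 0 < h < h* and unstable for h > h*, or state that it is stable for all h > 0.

(-4.0000,0); λ=-6 ⇒ h* = (4)/6 = 0.6667.

With y'=λy (z=hλ):
  y_{n+1} = y_n + z·[3/4·y_n + 1/4·y_{n+1}] ⇒ (1 − 1/4z)y_{n+1} = (1 + 3/4z)y_n
  Hence R(z) = (1 + 3/4z)/(1 − 1/4z).

Boundary: |R(x)|=1, x<0.
x=-0.46: |R|=0.5874
R=−1: 1+3/4x = −1+1/4x ⇒ -1/2x=2 ⇒ x=2/(-1/2)=-4.0000
Confirm numerically:
  x=-3.685: |R|=0.91802 <1
  x=-3.104: |R|=0.74775 <1
  x=-2.774: |R|=0.63803 <1
  x=-4.384: |R|=1.09160 >1
  x=-4.250: |R|=1.06061 >1
  x=-4.047: |R|=1.01168 >1
So |R|<1 on (-4.0000, 0).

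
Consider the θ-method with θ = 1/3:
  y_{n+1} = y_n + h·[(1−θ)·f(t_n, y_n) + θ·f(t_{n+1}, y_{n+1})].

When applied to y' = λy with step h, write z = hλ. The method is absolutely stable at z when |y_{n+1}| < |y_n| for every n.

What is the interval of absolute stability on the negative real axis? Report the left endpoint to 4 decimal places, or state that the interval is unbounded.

z∈(-6.0000,0).

Test eqn y'=λy, z=hλ:
  y_{n+1} = y_n + z·[2/3·y_n + 1/3·y_{n+1}] ⇒ (1 − 1/3z)y_{n+1} = (1 + 2/3z)y_n
  so R(z) = (1 + 2/3z)/(1 − 1/3z).

Boundary: |R(x)|=1, x<0.
x=-1.31: |R|=0.0882
R=−1: 1+2/3x = −1+1/3x ⇒ -1/3x=2 ⇒ x=2/(-1/3)=-6.0000
Confirm numerically:
  x=-4.402: |R|=0.78411 <1
  x=-4.008: |R|=0.71575 <1
  x=-3.846: |R|=0.68536 <1
  x=-3.782: |R|=0.67296 <1
  x=-6.522: |R|=1.05482 >1
  x=-6.466: |R|=1.04923 >1
  x=-6.461: |R|=1.04873 >1
Stable set (-6.0000, 0).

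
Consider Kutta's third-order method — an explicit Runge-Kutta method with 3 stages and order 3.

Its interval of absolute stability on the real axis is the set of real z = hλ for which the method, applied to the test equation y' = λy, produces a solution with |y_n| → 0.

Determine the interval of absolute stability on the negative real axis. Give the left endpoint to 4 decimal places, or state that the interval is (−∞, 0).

z∈(-2.5127,0).

Test eqn y'=λy, z=hλ:
  order 3, 3-stage ⇒ R(z)=1+z+z^2/2+z^3/6
  (e.g. R(-0.37)=0.69001, |R|=0.69001)

Solve |R(x)|<1 on ℝ⁻.
x=-0.37: |R|=0.6900
|R(-2.62)|=1.1853 |R(-2.56)|=1.0794 |R(-1.57)|=0.0175
Bisect:
  x_lo=-3.3910 |R|=3.1404  x_hi=-0.0870 |R|=0.9167
  mid=-1.73898 |R|=0.10342 →hi
  mid=-2.56500 |R|=1.08801 →lo
  mid=-2.15199 |R|=0.49746 →hi
  mid=-2.35850 |R|=0.76377 →hi
  mid=-2.46175 |R|=0.91810 →hi
  mid=-2.51337 |R|=1.00103 →lo
  mid=-2.48756 |R|=0.95907 →hi
  ...
  [-2.51277,-2.51257] ⇒ x*=-2.5127
Stable set (-2.5127, 0).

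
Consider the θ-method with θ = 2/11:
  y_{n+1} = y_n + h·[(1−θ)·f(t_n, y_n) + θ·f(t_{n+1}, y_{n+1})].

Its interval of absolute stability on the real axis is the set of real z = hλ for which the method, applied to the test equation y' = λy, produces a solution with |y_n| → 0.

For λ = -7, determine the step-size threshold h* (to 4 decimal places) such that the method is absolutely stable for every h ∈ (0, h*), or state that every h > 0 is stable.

(-3.1429,0); λ=-7 ⇒ h* = (22/7)/7 = 0.4490.

With y'=λy (z=hλ):
  y_{n+1} = y_n + z·[9/11·y_n + 2/11·y_{n+1}] ⇒ (1 − 2/11z)y_{n+1} = (1 + 9/11z)y_n
  ⇒ R(z) = (1 + 9/11z)/(1 − 2/11z).

Find x<0 with |R(x)|<1.
x=-1.43: |R|=0.1349
R=−1: 1+9/11x = −1+2/11x ⇒ -7/11x=2 ⇒ x=2/(-7/11)=-3.1429
Confirm numerically:
  x=-2.732: |R|=0.82532 <1
  x=-2.662: |R|=0.79380 <1
  x=-2.183: |R|=0.56274 <1
  x=-1.687: |R|=0.29101 <1
  x=-3.737: |R|=1.22513 >1
  x=-3.561: |R|=1.16152 >1
Interval (-3.1429, 0).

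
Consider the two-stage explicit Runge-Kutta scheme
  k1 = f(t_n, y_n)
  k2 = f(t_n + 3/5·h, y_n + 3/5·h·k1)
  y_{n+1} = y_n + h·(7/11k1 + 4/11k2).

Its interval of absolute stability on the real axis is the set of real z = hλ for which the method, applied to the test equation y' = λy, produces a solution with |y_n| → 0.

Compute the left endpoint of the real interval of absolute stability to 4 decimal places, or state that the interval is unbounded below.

left endpoint -4.5833.

With y'=λy (z=hλ):
  k1=λy_n ⇒ h·k1=z·y_n;  k2=λ(1+3/5z)y_n ⇒ h·k2=z(1+3/5z)y_n
  y_{n+1}/y_n = 1 + 7/11z + 4/11z(1+3/5z) = 1 + z + 12/55z²
  Hence R(z) = 1 + z + 12/55z².

Boundary: |R(x)|=1, x<0.
x=-1.03: |R|=0.2015
R=1: x+12/55x²=0 ⇒ x=−55/12=-4.5833; min R=1−1/(4·12/55)=-0.1458>−1
Confirm numerically:
  x=-4.199: |R|=0.64789 <1
  x=-3.249: |R|=0.05413 <1
  x=-2.756: |R|=0.09879 <1
  x=-2.681: |R|=0.11276 <1
  x=-4.807: |R|=1.23458 >1
  x=-4.735: |R|=1.15669 >1
  x=-4.661: |R|=1.07898 >1
Stable set (-4.5833, 0).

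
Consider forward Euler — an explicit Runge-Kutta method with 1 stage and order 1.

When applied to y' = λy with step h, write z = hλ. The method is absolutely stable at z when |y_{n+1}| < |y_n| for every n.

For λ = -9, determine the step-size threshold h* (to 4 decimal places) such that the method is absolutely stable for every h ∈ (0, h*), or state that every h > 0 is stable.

With y'=λy (z=hλ):
  order 1, 1-stage ⇒ R(z)=1+z
  (e.g. R(-1.07)=-0.07000, |R|=0.07000)

Find x<0 with |R(x)|<1.
x=-1.07: |R|=0.0700
|R(-1.89)|=0.8900 |R(-1.52)|=0.5200 |R(-0.59)|=0.4100
Bisect:
  x_lo=-2.7637 |R|=1.7637  x_hi=-0.2948 |R|=0.7052
  mid=-1.52924 |R|=0.52924 →hi
  mid=-2.14647 |R|=1.14647 →lo
  mid=-1.83785 |R|=0.83785 →hi
  mid=-1.99216 |R|=0.99216 →hi
  mid=-2.06932 |R|=1.06932 →lo
  mid=-2.03074 |R|=1.03074 →lo
  mid=-2.01145 |R|=1.01145 →lo
  mid=-2.00181 |R|=1.00181 →lo
  mid=-1.99698 |R|=0.99698 →hi
  ...
  [-2.00015,-2.00000] ⇒ x*=-2.0000
Stable set (-2.0000, 0).

(-2.0000,0); λ=-9 ⇒ h* = 0.2222.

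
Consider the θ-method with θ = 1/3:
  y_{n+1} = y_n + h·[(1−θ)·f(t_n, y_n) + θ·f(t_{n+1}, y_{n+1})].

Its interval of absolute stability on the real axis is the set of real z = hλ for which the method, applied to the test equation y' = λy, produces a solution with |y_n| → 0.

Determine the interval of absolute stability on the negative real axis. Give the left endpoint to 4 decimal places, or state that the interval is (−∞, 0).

With y'=λy (z=hλ):
  y_{n+1} = y_n + z·[2/3·y_n + 1/3·y_{n+1}] ⇒ (1 − 1/3z)y_{n+1} = (1 + 2/3z)y_n
  so R(z) = (1 + 2/3z)/(1 − 1/3z).

Boundary: |R(x)|=1, x<0.
x=-1.51: |R|=0.0044
R=−1: 1+2/3x = −1+1/3x ⇒ -1/3x=2 ⇒ x=2/(-1/3)=-6.0000
Confirm numerically:
  x=-5.821: |R|=0.97971 <1
  x=-3.929: |R|=0.70111 <1
  x=-3.326: |R|=0.57730 <1
  x=-2.998: |R|=0.49950 <1
  x=-6.424: |R|=1.04499 >1
  x=-6.136: |R|=1.01489 >1
  x=-6.098: |R|=1.01077 >1
So |R|<1 on (-6.0000, 0).

(-6.0000, 0).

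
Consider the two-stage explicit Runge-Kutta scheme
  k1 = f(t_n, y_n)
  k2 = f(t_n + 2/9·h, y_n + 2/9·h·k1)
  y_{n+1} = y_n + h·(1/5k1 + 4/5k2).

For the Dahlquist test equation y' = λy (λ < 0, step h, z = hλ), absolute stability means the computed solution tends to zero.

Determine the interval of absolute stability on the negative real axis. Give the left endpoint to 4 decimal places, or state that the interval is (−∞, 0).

Test eqn y'=λy, z=hλ:
  k1=λy_n ⇒ h·k1=z·y_n;  k2=λ(1+2/9z)y_n ⇒ h·k2=z(1+2/9z)y_n
  y_{n+1}/y_n = 1 + 1/5z + 4/5z(1+2/9z) = 1 + z + 8/45z²
  Hence R(z) = 1 + z + 8/45z².

Need |R(x)|<1, x<0.
x=-1.5: |R|=0.1000
R=1: x+8/45x²=0 ⇒ x=−45/8=-5.6250; min R=1−1/(4·8/45)=-0.4062>−1
Confirm numerically:
  x=-3.376: |R|=0.34980 <1
  x=-3.281: |R|=0.36723 <1
  x=-2.349: |R|=0.36806 <1
  x=-6.221: |R|=1.65915 >1
  x=-6.068: |R|=1.47789 >1
  x=-5.806: |R|=1.18682 >1
Interval (-5.6250, 0).

(-5.6250, 0).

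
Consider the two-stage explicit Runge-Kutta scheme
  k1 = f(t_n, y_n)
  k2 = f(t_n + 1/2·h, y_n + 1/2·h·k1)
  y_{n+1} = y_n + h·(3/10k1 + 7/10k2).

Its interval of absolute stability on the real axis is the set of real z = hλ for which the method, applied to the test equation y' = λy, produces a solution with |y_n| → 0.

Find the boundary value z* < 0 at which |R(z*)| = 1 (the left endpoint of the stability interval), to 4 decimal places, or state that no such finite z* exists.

z* = -2.8571.

On y'=λy, z=hλ:
  k1=λy_n ⇒ h·k1=z·y_n;  k2=λ(1+1/2z)y_n ⇒ h·k2=z(1+1/2z)y_n
  y_{n+1}/y_n = 1 + 3/10z + 7/10z(1+1/2z) = 1 + z + 7/20z²
  Hence R(z) = 1 + z + 7/20z².

Solve |R(x)|<1 on ℝ⁻.
x=-1.57: |R|=0.2927
R=1: x+7/20x²=0 ⇒ x=−20/7=-2.8571; min R=1−1/(4·7/20)=0.2857>−1
Confirm numerically:
  x=-2.771: |R|=0.91645 <1
  x=-2.414: |R|=0.62559 <1
  x=-1.279: |R|=0.29354 <1
  x=-3.368: |R|=1.60220 >1
  x=-2.967: |R|=1.11408 >1
Interval (-2.8571, 0).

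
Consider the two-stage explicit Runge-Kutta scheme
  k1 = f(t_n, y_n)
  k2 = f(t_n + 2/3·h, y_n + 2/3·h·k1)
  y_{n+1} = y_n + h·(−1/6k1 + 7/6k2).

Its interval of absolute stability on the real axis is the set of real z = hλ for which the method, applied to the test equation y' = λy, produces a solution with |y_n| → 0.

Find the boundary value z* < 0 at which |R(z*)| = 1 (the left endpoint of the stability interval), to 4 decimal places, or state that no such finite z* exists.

z* = -1.2857.

Set f=λy, z=hλ:
  k1=λy_n ⇒ h·k1=z·y_n;  k2=λ(1+2/3z)y_n ⇒ h·k2=z(1+2/3z)y_n
  y_{n+1}/y_n = 1 − 1/6z + 7/6z(1+2/3z) = 1 + z + 7/9z²
  R(z) = 1 + z + 7/9z².

Boundary: |R(x)|=1, x<0.
x=-1.72: |R|=1.5810
R=1: x+7/9x²=0 ⇒ x=−9/7=-1.2857; min R=1−1/(4·7/9)=0.6786>−1
Confirm numerically:
  x=-1.138: |R|=0.86926 <1
  x=-1.132: |R|=0.86466 <1
  x=-0.991: |R|=0.77284 <1
  x=-0.730: |R|=0.68448 <1
  x=-1.792: |R|=1.70565 >1
  x=-1.571: |R|=1.34859 >1
Stable set (-1.2857, 0).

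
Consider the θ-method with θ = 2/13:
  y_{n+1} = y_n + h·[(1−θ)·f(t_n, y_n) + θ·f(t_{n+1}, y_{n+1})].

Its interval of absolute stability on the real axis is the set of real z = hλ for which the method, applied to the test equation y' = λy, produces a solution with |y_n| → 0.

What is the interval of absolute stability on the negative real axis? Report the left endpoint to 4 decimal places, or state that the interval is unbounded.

Set f=λy, z=hλ:
  y_{n+1} = y_n + z·[11/13·y_n + 2/13·y_{n+1}] ⇒ (1 − 2/13z)y_{n+1} = (1 + 11/13z)y_n
  Hence R(z) = (1 + 11/13z)/(1 − 2/13z).

Need |R(x)|<1, x<0.
x=-0.6: |R|=0.4507
R=−1: 1+11/13x = −1+2/13x ⇒ -9/13x=2 ⇒ x=2/(-9/13)=-2.8889
Confirm numerically:
  x=-2.320: |R|=0.70975 <1
  x=-2.045: |R|=0.55559 <1
  x=-1.410: |R|=0.15866 <1
  x=-1.196: |R|=0.01014 <1
  x=-3.471: |R|=1.26271 >1
  x=-3.374: |R|=1.22109 >1
  x=-3.102: |R|=1.09988 >1
Stable set (-2.8889, 0).

(-2.8889, 0).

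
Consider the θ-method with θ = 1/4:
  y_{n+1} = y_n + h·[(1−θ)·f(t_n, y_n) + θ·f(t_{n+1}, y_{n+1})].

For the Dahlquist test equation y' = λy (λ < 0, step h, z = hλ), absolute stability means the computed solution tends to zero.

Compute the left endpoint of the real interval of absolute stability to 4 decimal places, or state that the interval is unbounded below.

z* = -4.0000.

Set f=λy, z=hλ:
  y_{n+1} = y_n + z·[3/4·y_n + 1/4·y_{n+1}] ⇒ (1 − 1/4z)y_{n+1} = (1 + 3/4z)y_n
  Hence R(z) = (1 + 3/4z)/(1 − 1/4z).

Solve |R(x)|<1 on ℝ⁻.
x=-0.86: |R|=0.2922
R=−1: 1+3/4x = −1+1/4x ⇒ -1/2x=2 ⇒ x=2/(-1/2)=-4.0000
Confirm numerically:
  x=-3.696: |R|=0.92100 <1
  x=-2.871: |R|=0.67137 <1
  x=-2.650: |R|=0.59398 <1
  x=-1.623: |R|=0.15454 <1
  x=-4.469: |R|=1.11076 >1
  x=-4.401: |R|=1.09546 >1
  x=-4.208: |R|=1.05068 >1
Stable set (-4.0000, 0).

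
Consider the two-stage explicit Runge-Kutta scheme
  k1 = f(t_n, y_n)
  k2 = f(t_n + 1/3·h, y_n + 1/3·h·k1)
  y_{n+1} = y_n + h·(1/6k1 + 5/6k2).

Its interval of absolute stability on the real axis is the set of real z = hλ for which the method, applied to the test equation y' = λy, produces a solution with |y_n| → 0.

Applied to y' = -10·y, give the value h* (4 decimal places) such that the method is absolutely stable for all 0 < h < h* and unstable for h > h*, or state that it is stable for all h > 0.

(-3.6000,0); λ=-10 ⇒ h* = (18/5)/10 = 0.3600.

Set f=λy, z=hλ:
  k1=λy_n ⇒ h·k1=z·y_n;  k2=λ(1+1/3z)y_n ⇒ h·k2=z(1+1/3z)y_n
  y_{n+1}/y_n = 1 + 1/6z + 5/6z(1+1/3z) = 1 + z + 5/18z²
  Hence R(z) = 1 + z + 5/18z².

Boundary: |R(x)|=1, x<0.
x=-1.08: |R|=0.2440
R=1: x+5/18x²=0 ⇒ x=−18/5=-3.6000; min R=1−1/(4·5/18)=0.1000>−1
Confirm numerically:
  x=-3.580: |R|=0.98011 <1
  x=-3.268: |R|=0.69862 <1
  x=-2.203: |R|=0.14511 <1
  x=-4.117: |R|=1.59125 >1
  x=-3.782: |R|=1.19120 >1
Interval (-3.6000, 0).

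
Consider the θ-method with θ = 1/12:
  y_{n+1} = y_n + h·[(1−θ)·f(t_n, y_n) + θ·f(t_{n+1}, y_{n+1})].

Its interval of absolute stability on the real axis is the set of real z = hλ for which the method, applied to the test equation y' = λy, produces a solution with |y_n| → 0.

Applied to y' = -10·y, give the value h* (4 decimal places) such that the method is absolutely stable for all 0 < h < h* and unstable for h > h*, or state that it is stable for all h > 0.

(-2.4000,0); λ=-10 ⇒ h* = (12/5)/10 = 0.2400.

On y'=λy, z=hλ:
  y_{n+1} = y_n + z·[11/12·y_n + 1/12·y_{n+1}] ⇒ (1 − 1/12z)y_{n+1} = (1 + 11/12z)y_n
  R(z) = (1 + 11/12z)/(1 − 1/12z).

Boundary: |R(x)|=1, x<0.
x=-0.34: |R|=0.6694
R=−1: 1+11/12x = −1+1/12x ⇒ -5/6x=2 ⇒ x=2/(-5/6)=-2.4000
Confirm numerically:
  x=-2.036: |R|=0.74067 <1
  x=-1.942: |R|=0.67150 <1
  x=-1.429: |R|=0.27694 <1
  x=-1.194: |R|=0.08595 <1
  x=-2.827: |R|=1.28799 >1
  x=-2.610: |R|=1.14374 >1
Stable set (-2.4000, 0).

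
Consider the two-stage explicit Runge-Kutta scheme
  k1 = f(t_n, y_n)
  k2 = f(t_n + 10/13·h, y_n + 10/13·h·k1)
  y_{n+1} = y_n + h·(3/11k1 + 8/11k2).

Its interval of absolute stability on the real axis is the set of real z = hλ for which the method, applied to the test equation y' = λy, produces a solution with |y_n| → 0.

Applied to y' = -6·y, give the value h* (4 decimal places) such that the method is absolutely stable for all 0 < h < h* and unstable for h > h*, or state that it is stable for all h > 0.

With y'=λy (z=hλ):
  k1=λy_n ⇒ h·k1=z·y_n;  k2=λ(1+10/13z)y_n ⇒ h·k2=z(1+10/13z)y_n
  y_{n+1}/y_n = 1 + 3/11z + 8/11z(1+10/13z) = 1 + z + 80/143z²
  Hence R(z) = 1 + z + 80/143z².

Find x<0 with |R(x)|<1.
x=-0.76: |R|=0.5631
R=1: x+80/143x²=0 ⇒ x=−143/80=-1.7875; min R=1−1/(4·80/143)=0.5531>−1
Confirm numerically:
  x=-1.625: |R|=0.85227 <1
  x=-1.151: |R|=0.59015 <1
  x=-1.110: |R|=0.57929 <1
  x=-2.188: |R|=1.49023 >1
  x=-2.044: |R|=1.29331 >1
  x=-1.836: |R|=1.04982 >1
So |R|<1 on (-1.7875, 0).

(-1.7875,0); λ=-6 ⇒ h* = (143/80)/6 = 0.2979.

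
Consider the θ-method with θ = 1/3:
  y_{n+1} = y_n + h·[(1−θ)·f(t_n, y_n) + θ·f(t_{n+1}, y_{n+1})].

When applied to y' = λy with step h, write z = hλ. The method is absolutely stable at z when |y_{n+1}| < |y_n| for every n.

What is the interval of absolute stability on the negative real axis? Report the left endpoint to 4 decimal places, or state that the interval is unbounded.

z∈(-6.0000,0).

With y'=λy (z=hλ):
  y_{n+1} = y_n + z·[2/3·y_n + 1/3·y_{n+1}] ⇒ (1 − 1/3z)y_{n+1} = (1 + 2/3z)y_n
  ⇒ R(z) = (1 + 2/3z)/(1 − 1/3z).

Boundary: |R(x)|=1, x<0.
x=-1.15: |R|=0.1687
R=−1: 1+2/3x = −1+1/3x ⇒ -1/3x=2 ⇒ x=2/(-1/3)=-6.0000
Confirm numerically:
  x=-4.444: |R|=0.79097 <1
  x=-4.316: |R|=0.76982 <1
  x=-3.744: |R|=0.66548 <1
  x=-6.582: |R|=1.06074 >1
  x=-6.077: |R|=1.00848 >1
Stable set (-6.0000, 0).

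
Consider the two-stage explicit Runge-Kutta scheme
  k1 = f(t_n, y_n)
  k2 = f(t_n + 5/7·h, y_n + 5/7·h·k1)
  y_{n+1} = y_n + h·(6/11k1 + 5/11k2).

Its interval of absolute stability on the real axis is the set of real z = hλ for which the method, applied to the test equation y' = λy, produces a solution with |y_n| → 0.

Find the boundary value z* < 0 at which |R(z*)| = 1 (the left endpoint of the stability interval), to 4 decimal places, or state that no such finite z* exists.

left endpoint -3.0800.

With y'=λy (z=hλ):
  k1=λy_n ⇒ h·k1=z·y_n;  k2=λ(1+5/7z)y_n ⇒ h·k2=z(1+5/7z)y_n
  y_{n+1}/y_n = 1 + 6/11z + 5/11z(1+5/7z) = 1 + z + 25/77z²
  R(z) = 1 + z + 25/77z².

Find x<0 with |R(x)|<1.
x=-1.09: |R|=0.2957
R=1: x+25/77x²=0 ⇒ x=−77/25=-3.0800; min R=1−1/(4·25/77)=0.2300>−1
Confirm numerically:
  x=-2.985: |R|=0.90793 <1
  x=-2.775: |R|=0.72520 <1
  x=-2.331: |R|=0.43314 <1
  x=-1.560: |R|=0.23013 <1
  x=-3.504: |R|=1.48237 >1
  x=-3.495: |R|=1.47092 >1
  x=-3.272: |R|=1.20397 >1
So |R|<1 on (-3.0800, 0).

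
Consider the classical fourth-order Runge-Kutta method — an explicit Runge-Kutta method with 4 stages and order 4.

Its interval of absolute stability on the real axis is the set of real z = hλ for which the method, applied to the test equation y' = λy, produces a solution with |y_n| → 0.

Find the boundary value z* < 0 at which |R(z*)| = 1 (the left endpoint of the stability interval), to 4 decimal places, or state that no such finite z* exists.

On y'=λy, z=hλ:
  order 4, 4-stage ⇒ R(z)=1+z+z^2/2+z^3/6+z^4/24
  (e.g. R(-0.8)=0.45173, |R|=0.45173)

Boundary: |R(x)|=1, x<0.
x=-0.8: |R|=0.4517
|R(-2.54)|=0.6889 |R(-2.24)|=0.4446 |R(-2.02)|=0.3402
Bisect:
  x_lo=-3.5472 |R|=2.9021  x_hi=-0.2562 |R|=0.7740
  mid=-1.90170 |R|=0.30524 →hi
  mid=-2.72446 |R|=0.91209 →hi
  mid=-3.13584 |R|=1.67060 →lo
  mid=-2.93015 |R|=1.24129 →lo
  mid=-2.82731 |R|=1.06521 →lo
  mid=-2.77589 |R|=0.98591 →hi
  mid=-2.80160 |R|=1.02486 →lo
  ...
  [-2.78533,-2.78513] ⇒ x*=-2.7853
So |R|<1 on (-2.7853, 0).

z* = -2.7853.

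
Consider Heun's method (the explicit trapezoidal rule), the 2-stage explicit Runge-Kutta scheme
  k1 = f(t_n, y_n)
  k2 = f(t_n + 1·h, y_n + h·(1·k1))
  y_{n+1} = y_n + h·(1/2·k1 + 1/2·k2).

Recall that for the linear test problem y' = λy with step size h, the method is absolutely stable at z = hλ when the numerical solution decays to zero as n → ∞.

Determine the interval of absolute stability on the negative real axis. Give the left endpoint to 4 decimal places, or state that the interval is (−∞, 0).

Test eqn y'=λy, z=hλ:
  order 2, 2-stage ⇒ R(z)=1+z+z^2/2
  (e.g. R(-0.5)=0.62500, |R|=0.62500)

Solve |R(x)|<1 on ℝ⁻.
x=-0.5: |R|=0.6250
|R(-0.93)|=0.5025 |R(-0.8)|=0.5200 |R(-0.57)|=0.5924
Bisect:
  x_lo=-2.7462 |R|=2.0246  x_hi=-0.1439 |R|=0.8664
  mid=-1.44504 |R|=0.59903 →hi
  mid=-2.09561 |R|=1.10018 →lo
  mid=-1.77033 |R|=0.79670 →hi
  mid=-1.93297 |R|=0.93521 →hi
  mid=-2.01429 |R|=1.01439 →lo
  mid=-1.97363 |R|=0.97398 →hi
  mid=-1.99396 |R|=0.99398 →hi
  mid=-2.00412 |R|=1.00413 →lo
  mid=-1.99904 |R|=0.99904 →hi
  mid=-2.00158 |R|=1.00158 →lo
  ...
  [-2.00015,-1.99999] ⇒ x*=-2.0000
So |R|<1 on (-2.0000, 0).

(-2.0000, 0).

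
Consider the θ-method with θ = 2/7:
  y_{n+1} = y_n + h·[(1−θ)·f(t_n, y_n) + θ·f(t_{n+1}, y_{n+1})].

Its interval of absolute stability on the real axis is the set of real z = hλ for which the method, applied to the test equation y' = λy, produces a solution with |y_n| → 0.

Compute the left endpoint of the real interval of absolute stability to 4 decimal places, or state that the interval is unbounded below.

Test eqn y'=λy, z=hλ:
  y_{n+1} = y_n + z·[5/7·y_n + 2/7·y_{n+1}] ⇒ (1 − 2/7z)y_{n+1} = (1 + 5/7z)y_n
  so R(z) = (1 + 5/7z)/(1 − 2/7z).

Solve |R(x)|<1 on ℝ⁻.
x=-1.26: |R|=0.0735
R=−1: 1+5/7x = −1+2/7x ⇒ -3/7x=2 ⇒ x=2/(-3/7)=-4.6667
Confirm numerically:
  x=-3.833: |R|=0.82947 <1
  x=-2.772: |R|=0.54688 <1
  x=-2.583: |R|=0.48619 <1
  x=-5.075: |R|=1.07143 >1
  x=-5.010: |R|=1.06052 >1
  x=-4.897: |R|=1.04115 >1
Interval (-4.6667, 0).

z* = -4.6667.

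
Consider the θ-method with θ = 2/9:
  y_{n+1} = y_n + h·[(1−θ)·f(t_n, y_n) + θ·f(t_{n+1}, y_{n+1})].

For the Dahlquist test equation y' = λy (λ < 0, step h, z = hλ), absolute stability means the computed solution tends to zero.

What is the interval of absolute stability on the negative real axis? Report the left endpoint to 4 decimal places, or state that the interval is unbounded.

z∈(-3.6000,0).

With y'=λy (z=hλ):
  y_{n+1} = y_n + z·[7/9·y_n + 2/9·y_{n+1}] ⇒ (1 − 2/9z)y_{n+1} = (1 + 7/9z)y_n
  R(z) = (1 + 7/9z)/(1 − 2/9z).

Need |R(x)|<1, x<0.
x=-0.72: |R|=0.3793
R=−1: 1+7/9x = −1+2/9x ⇒ -5/9x=2 ⇒ x=2/(-5/9)=-3.6000
Confirm numerically:
  x=-3.186: |R|=0.86534 <1
  x=-2.627: |R|=0.65869 <1
  x=-2.390: |R|=0.56096 <1
  x=-2.315: |R|=0.52861 <1
  x=-4.112: |R|=1.14863 >1
  x=-4.108: |R|=1.14754 >1
  x=-3.682: |R|=1.02505 >1
Stable set (-3.6000, 0).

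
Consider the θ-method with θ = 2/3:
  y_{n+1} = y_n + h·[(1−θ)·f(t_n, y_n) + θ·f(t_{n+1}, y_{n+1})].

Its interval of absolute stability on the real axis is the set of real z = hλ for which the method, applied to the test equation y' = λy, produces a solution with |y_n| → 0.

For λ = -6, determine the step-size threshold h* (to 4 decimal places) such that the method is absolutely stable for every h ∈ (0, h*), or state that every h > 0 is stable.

interval (−∞, 0). Any h>0 works for λ=-6.

With y'=λy (z=hλ):
  y_{n+1} = y_n + z·[1/3·y_n + 2/3·y_{n+1}] ⇒ (1 − 2/3z)y_{n+1} = (1 + 1/3z)y_n
  so R(z) = (1 + 1/3z)/(1 − 2/3z).

Find x<0 with |R(x)|<1.
x=-1.55: |R|=0.2377
x=-2: |R|=0.1429
x=-10: |R|=0.3043
x=-100: |R|=0.4778
θ=2/3≥1/2 ⇒ |1+1/3x|<|1−2/3x| ∀x<0 ⇒ stable on all of ℝ⁻.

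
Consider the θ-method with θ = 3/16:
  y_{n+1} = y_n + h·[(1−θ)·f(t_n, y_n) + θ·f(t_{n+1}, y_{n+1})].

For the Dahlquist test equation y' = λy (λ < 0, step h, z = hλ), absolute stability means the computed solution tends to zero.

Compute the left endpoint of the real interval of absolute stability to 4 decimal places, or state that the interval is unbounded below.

z* = -3.2000.

With y'=λy (z=hλ):
  y_{n+1} = y_n + z·[13/16·y_n + 3/16·y_{n+1}] ⇒ (1 − 3/16z)y_{n+1} = (1 + 13/16z)y_n
  ⇒ R(z) = (1 + 13/16z)/(1 − 3/16z).

Boundary: |R(x)|=1, x<0.
x=-0.73: |R|=0.3579
R=−1: 1+13/16x = −1+3/16x ⇒ -5/8x=2 ⇒ x=2/(-5/8)=-3.2000
Confirm numerically:
  x=-2.537: |R|=0.71920 <1
  x=-1.750: |R|=0.31765 <1
  x=-1.666: |R|=0.26945 <1
  x=-3.579: |R|=1.14175 >1
  x=-3.257: |R|=1.02212 >1
So |R|<1 on (-3.2000, 0).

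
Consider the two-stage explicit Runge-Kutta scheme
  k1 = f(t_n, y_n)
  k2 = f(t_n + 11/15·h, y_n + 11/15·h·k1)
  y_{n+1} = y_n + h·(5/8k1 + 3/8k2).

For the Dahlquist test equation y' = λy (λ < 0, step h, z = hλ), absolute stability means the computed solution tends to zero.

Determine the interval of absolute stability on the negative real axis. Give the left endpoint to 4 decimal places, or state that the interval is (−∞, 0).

With y'=λy (z=hλ):
  k1=λy_n ⇒ h·k1=z·y_n;  k2=λ(1+11/15z)y_n ⇒ h·k2=z(1+11/15z)y_n
  y_{n+1}/y_n = 1 + 5/8z + 3/8z(1+11/15z) = 1 + z + 11/40z²
  so R(z) = 1 + z + 11/40z².

Find x<0 with |R(x)|<1.
x=-0.99: |R|=0.2795
R=1: x+11/40x²=0 ⇒ x=−40/11=-3.6364; min R=1−1/(4·11/40)=0.0909>−1
Confirm numerically:
  x=-2.301: |R|=0.15502 <1
  x=-1.800: |R|=0.09100 <1
  x=-1.733: |R|=0.09290 <1
  x=-4.156: |R|=1.59389 >1
  x=-4.088: |R|=1.50773 >1
  x=-4.075: |R|=1.49155 >1
Stable set (-3.6364, 0).

z∈(-3.6364,0).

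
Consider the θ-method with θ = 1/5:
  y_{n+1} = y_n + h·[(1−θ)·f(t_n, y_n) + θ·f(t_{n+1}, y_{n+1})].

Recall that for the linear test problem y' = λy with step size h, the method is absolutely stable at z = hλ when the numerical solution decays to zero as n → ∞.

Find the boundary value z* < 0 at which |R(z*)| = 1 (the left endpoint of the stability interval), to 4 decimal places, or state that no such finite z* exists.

left endpoint -3.3333.

On y'=λy, z=hλ:
  y_{n+1} = y_n + z·[4/5·y_n + 1/5·y_{n+1}] ⇒ (1 − 1/5z)y_{n+1} = (1 + 4/5z)y_n
  R(z) = (1 + 4/5z)/(1 − 1/5z).

Solve |R(x)|<1 on ℝ⁻.
x=-1.07: |R|=0.1186
R=−1: 1+4/5x = −1+1/5x ⇒ -3/5x=2 ⇒ x=2/(-3/5)=-3.3333
Confirm numerically:
  x=-2.839: |R|=0.81082 <1
  x=-2.763: |R|=0.77960 <1
  x=-2.285: |R|=0.56829 <1
  x=-3.665: |R|=1.11483 >1
  x=-3.595: |R|=1.09133 >1
Stable set (-3.3333, 0).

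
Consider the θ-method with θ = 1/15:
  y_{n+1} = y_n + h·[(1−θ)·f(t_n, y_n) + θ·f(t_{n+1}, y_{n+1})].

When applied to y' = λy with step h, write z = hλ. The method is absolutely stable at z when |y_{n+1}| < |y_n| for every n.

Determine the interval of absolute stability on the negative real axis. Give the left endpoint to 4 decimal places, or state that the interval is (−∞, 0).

(-2.3077, 0).

Test eqn y'=λy, z=hλ:
  y_{n+1} = y_n + z·[14/15·y_n + 1/15·y_{n+1}] ⇒ (1 − 1/15z)y_{n+1} = (1 + 14/15z)y_n
  Hence R(z) = (1 + 14/15z)/(1 − 1/15z).

Boundary: |R(x)|=1, x<0.
x=-0.5: |R|=0.5161
R=−1: 1+14/15x = −1+1/15x ⇒ -13/15x=2 ⇒ x=2/(-13/15)=-2.3077
Confirm numerically:
  x=-1.649: |R|=0.48567 <1
  x=-1.543: |R|=0.39908 <1
  x=-1.129: |R|=0.04997 <1
  x=-0.979: |R|=0.08098 <1
  x=-2.690: |R|=1.28095 >1
  x=-2.630: |R|=1.23766 >1
  x=-2.397: |R|=1.06674 >1
Interval (-2.3077, 0).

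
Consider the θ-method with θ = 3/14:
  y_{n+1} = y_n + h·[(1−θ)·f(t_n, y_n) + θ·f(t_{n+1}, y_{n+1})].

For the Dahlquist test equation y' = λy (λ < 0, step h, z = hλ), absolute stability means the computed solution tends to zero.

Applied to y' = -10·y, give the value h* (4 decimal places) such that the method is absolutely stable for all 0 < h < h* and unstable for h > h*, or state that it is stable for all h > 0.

With y'=λy (z=hλ):
  y_{n+1} = y_n + z·[11/14·y_n + 3/14·y_{n+1}] ⇒ (1 − 3/14z)y_{n+1} = (1 + 11/14z)y_n
  so R(z) = (1 + 11/14z)/(1 − 3/14z).

Solve |R(x)|<1 on ℝ⁻.
x=-1.35: |R|=0.0471
R=−1: 1+11/14x = −1+3/14x ⇒ -4/7x=2 ⇒ x=2/(-4/7)=-3.5000
Confirm numerically:
  x=-2.973: |R|=0.81605 <1
  x=-2.103: |R|=0.44970 <1
  x=-1.614: |R|=0.19924 <1
  x=-4.020: |R|=1.15963 >1
  x=-3.762: |R|=1.08289 >1
Stable set (-3.5000, 0).

(-3.5000,0); λ=-10 ⇒ h* = (7/2)/10 = 0.3500.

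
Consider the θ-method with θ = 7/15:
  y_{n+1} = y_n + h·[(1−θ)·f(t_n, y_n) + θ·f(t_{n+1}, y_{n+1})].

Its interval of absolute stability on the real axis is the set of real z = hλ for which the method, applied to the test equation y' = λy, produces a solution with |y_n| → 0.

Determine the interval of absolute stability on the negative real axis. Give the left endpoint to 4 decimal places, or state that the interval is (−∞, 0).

Set f=λy, z=hλ:
  y_{n+1} = y_n + z·[8/15·y_n + 7/15·y_{n+1}] ⇒ (1 − 7/15z)y_{n+1} = (1 + 8/15z)y_n
  R(z) = (1 + 8/15z)/(1 − 7/15z).

Solve |R(x)|<1 on ℝ⁻.
x=-1.5: |R|=0.1176
R=−1: 1+8/15x = −1+7/15x ⇒ -1/15x=2 ⇒ x=2/(-1/15)=-30.0000
Confirm numerically:
  x=-26.943: |R|=0.98499 <1
  x=-23.216: |R|=0.96178 <1
  x=-23.109: |R|=0.96102 <1
  x=-13.772: |R|=0.85433 <1
  x=-30.118: |R|=1.00052 >1
  x=-30.092: |R|=1.00041 >1
Stable set (-30.0000, 0).

(-30.0000, 0).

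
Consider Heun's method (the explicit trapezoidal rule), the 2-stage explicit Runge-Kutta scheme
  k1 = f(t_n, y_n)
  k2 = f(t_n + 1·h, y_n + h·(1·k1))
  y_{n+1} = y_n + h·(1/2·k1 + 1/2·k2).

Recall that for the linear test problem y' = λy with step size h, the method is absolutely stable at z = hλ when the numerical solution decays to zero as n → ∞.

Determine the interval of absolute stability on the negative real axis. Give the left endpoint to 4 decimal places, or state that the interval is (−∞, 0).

z∈(-2.0000,0).

Test eqn y'=λy, z=hλ:
  order 2, 2-stage ⇒ R(z)=1+z+z^2/2
  (e.g. R(-1.31)=0.54805, |R|=0.54805)

Need |R(x)|<1, x<0.
x=-1.31: |R|=0.5481
|R(-1.76)|=0.7888 |R(-1.46)|=0.6058 |R(-0.6)|=0.5800
Bisect:
  x_lo=-2.6636 |R|=1.8838  x_hi=-0.3709 |R|=0.6979
  mid=-1.51728 |R|=0.63379 →hi
  mid=-2.09045 |R|=1.09454 →lo
  mid=-1.80386 |R|=0.82310 →hi
  mid=-1.94715 |R|=0.94855 →hi
  mid=-2.01880 |R|=1.01898 →lo
  mid=-1.98298 |R|=0.98312 →hi
  mid=-2.00089 |R|=1.00089 →lo
  ...
  [-2.00005,-1.99991] ⇒ x*=-2.0000
Interval (-2.0000, 0).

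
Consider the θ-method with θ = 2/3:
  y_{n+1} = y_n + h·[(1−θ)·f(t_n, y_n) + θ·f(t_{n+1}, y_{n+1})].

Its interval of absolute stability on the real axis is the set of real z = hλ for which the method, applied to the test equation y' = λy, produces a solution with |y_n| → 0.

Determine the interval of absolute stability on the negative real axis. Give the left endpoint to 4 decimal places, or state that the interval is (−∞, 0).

Set f=λy, z=hλ:
  y_{n+1} = y_n + z·[1/3·y_n + 2/3·y_{n+1}] ⇒ (1 − 2/3z)y_{n+1} = (1 + 1/3z)y_n
  Hence R(z) = (1 + 1/3z)/(1 − 2/3z).

Boundary: |R(x)|=1, x<0.
x=-0.93: |R|=0.4259
x=-2: |R|=0.1429
x=-10: |R|=0.3043
x=-100: |R|=0.4778
θ=2/3≥1/2 ⇒ |1+1/3x|<|1−2/3x| ∀x<0 ⇒ unbounded interval.

(−∞, 0) — no finite endpoint.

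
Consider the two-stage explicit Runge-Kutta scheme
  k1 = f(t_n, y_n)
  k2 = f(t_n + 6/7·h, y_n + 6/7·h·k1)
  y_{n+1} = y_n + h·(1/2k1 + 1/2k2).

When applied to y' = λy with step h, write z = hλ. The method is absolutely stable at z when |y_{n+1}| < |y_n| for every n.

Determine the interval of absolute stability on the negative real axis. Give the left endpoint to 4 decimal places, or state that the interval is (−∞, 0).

Set f=λy, z=hλ:
  k1=λy_n ⇒ h·k1=z·y_n;  k2=λ(1+6/7z)y_n ⇒ h·k2=z(1+6/7z)y_n
  y_{n+1}/y_n = 1 + 1/2z + 1/2z(1+6/7z) = 1 + z + 3/7z²
  Hence R(z) = 1 + z + 3/7z².

Boundary: |R(x)|=1, x<0.
x=-1.38: |R|=0.4362
R=1: x+3/7x²=0 ⇒ x=−7/3=-2.3333; min R=1−1/(4·3/7)=0.4167>−1
Confirm numerically:
  x=-2.266: |R|=0.93461 <1
  x=-2.183: |R|=0.85935 <1
  x=-1.271: |R|=0.42133 <1
  x=-1.041: |R|=0.42343 <1
  x=-2.870: |R|=1.66010 >1
  x=-2.750: |R|=1.49107 >1
So |R|<1 on (-2.3333, 0).

(-2.3333, 0).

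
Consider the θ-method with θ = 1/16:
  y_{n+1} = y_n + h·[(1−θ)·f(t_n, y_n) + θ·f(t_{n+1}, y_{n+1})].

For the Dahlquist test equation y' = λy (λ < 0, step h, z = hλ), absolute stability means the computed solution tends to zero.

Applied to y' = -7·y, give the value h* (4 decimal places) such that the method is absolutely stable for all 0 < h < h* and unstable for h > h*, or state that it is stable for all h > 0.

On y'=λy, z=hλ:
  y_{n+1} = y_n + z·[15/16·y_n + 1/16·y_{n+1}] ⇒ (1 − 1/16z)y_{n+1} = (1 + 15/16z)y_n
  ⇒ R(z) = (1 + 15/16z)/(1 − 1/16z).

Find x<0 with |R(x)|<1.
x=-1.39: |R|=0.2789
R=−1: 1+15/16x = −1+1/16x ⇒ -7/8x=2 ⇒ x=2/(-7/8)=-2.2857
Confirm numerically:
  x=-1.833: |R|=0.64459 <1
  x=-1.683: |R|=0.52282 <1
  x=-1.656: |R|=0.50068 <1
  x=-1.537: |R|=0.40229 <1
  x=-2.815: |R|=1.39383 >1
  x=-2.530: |R|=1.18457 >1
Stable set (-2.2857, 0).

(-2.2857,0); λ=-7 ⇒ h* = (16/7)/7 = 0.3265.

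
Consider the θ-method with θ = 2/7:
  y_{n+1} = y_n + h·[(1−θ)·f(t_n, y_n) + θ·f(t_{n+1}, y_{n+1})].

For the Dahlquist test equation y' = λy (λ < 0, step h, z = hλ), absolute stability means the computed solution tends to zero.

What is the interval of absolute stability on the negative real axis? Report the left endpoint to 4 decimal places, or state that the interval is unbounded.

Test eqn y'=λy, z=hλ:
  y_{n+1} = y_n + z·[5/7·y_n + 2/7·y_{n+1}] ⇒ (1 − 2/7z)y_{n+1} = (1 + 5/7z)y_n
  so R(z) = (1 + 5/7z)/(1 − 2/7z).

Find x<0 with |R(x)|<1.
x=-1.03: |R|=0.2042
R=−1: 1+5/7x = −1+2/7x ⇒ -3/7x=2 ⇒ x=2/(-3/7)=-4.6667
Confirm numerically:
  x=-4.166: |R|=0.90203 <1
  x=-3.348: |R|=0.71116 <1
  x=-2.495: |R|=0.45663 <1
  x=-2.400: |R|=0.42373 <1
  x=-5.199: |R|=1.09179 >1
  x=-5.182: |R|=1.08903 >1
  x=-4.716: |R|=1.00901 >1
So |R|<1 on (-4.6667, 0).

(-4.6667, 0).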